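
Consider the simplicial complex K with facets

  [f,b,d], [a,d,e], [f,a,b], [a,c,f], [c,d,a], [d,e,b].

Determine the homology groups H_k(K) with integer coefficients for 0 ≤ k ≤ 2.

Order the vertices as a < b < c < d < e < f. Listing each simplex with vertices in this order, K has dimension 2 with simplices:

  0-simplices (6): a, b, c, d, e, f
  1-simplices (12): ab, ac, ad, ae, af, bd, be, bf, cd, cf, de, df
  2-simplices (6): abf, acd, acf, ade, bde, bdf

so the chain groups are C_0 ≅ Z^6, C_1 ≅ Z^12, C_2 ≅ Z^6.

Boundary ∂_1: C_1 → C_0 sends each edge [p,q] (with p < q) to q − p. For instance
  ∂df = f − d.
The 6×12 boundary matrix has rank 5 and Smith normal form diag(1,1,1,1,1).

The boundary map ∂_2: C_2 → C_1 acts by ∂[p,q,r] = [q,r] − [p,r] + [p,q]. For instance
  ∂bdf = df − bf + bd,
  ∂abf = bf − af + ab.
This gives a 12×6 integer matrix of rank 6; reducing to Smith normal form yields diagonal entries (1,1,1,1,1,1).

Computing H_k = (kernel of ∂_k) / (image of ∂_{k+1}):

  H_0: rank C_0 − rank ∂_1 = 6 − 5 = 1, and the invariant factors of ∂_1 are all 1, so H_0 = Z.
  H_1: rank ker ∂_1 − rank ∂_2 = (12 − 5) − 6 = 1, and the invariant factors of ∂_2 are all 1, so H_1 = Z.
  H_2: rank ker ∂_2 − rank ∂_3 = (6 − 6) − 0 = 0, and there is no ∂_3, so H_2 = 0.

As a check, the Euler characteristic is 6 − 12 + 6 = 0, which agrees with 1 − 1 + 0 = 0.

H_0 ≅ Z,  H_1 ≅ Z,  H_2 = 0.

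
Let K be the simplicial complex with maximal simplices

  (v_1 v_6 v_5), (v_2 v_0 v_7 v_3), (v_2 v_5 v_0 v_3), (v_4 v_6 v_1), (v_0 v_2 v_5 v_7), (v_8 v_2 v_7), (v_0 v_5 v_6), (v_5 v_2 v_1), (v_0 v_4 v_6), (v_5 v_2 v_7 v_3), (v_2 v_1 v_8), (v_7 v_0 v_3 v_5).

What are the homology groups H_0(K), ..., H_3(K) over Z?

Fix the vertex order v_0 < v_1 < v_2 < v_3 < v_4 < v_5 < v_6 < v_7 < v_8 and write every simplex with vertices in increasing order. Then dim K = 3 and the simplices of K are:

  0-simplices (9): [v_0], [v_1], [v_2], [v_3], [v_4], [v_5], [v_6], [v_7], [v_8]
  1-simplices (21): (21 of them)
  2-simplices (17): (17 of them)
  3-simplices (5): [v_0,v_2,v_3,v_5], [v_0,v_2,v_3,v_7], [v_0,v_2,v_5,v_7], [v_0,v_3,v_5,v_7], [v_2,v_3,v_5,v_7]

giving chain groups C_0 ≅ Z^9, C_1 ≅ Z^21, C_2 ≅ Z^17, C_3 ≅ Z^5.

Boundary ∂_1: C_1 → C_0 is given by ∂[p,q] = [q] − [p]. For instance
  ∂[v_1,v_6] = [v_6] − [v_1].
The resulting 9×21 matrix has rank 8, and its Smith normal form has invariant factors (1,1,1,1,1,1,1,1).

Boundary ∂_2: C_2 → C_1 maps a triangle to the signed sum of its edges. For instance
  ∂[v_0,v_4,v_6] = [v_4,v_6] − [v_0,v_6] + [v_0,v_4],
  ∂[v_2,v_5,v_7] = [v_5,v_7] − [v_2,v_7] + [v_2,v_5].
This gives a 21×17 integer matrix of rank 13; reducing to Smith normal form yields diagonal entries (1,1,1,1,1,1,1,1,1,1,1,1,1).

∂_3: C_3 → C_2 sends each 3-simplex σ to the alternating sum Σ_i (−1)^i (σ with its i-th vertex removed). For instance
  ∂[v_0,v_3,v_5,v_7] = [v_3,v_5,v_7] − [v_0,v_5,v_7] + [v_0,v_3,v_7] − [v_0,v_3,v_5],
  ∂[v_0,v_2,v_3,v_7] = [v_2,v_3,v_7] − [v_0,v_3,v_7] + [v_0,v_2,v_7] − [v_0,v_2,v_3].
As a 17×5 matrix over Z this has rank 4, with invariant factors (1,1,1,1).

Computing H_k = (kernel of ∂_k) / (image of ∂_{k+1}):

  H_0: rank C_0 − rank ∂_1 = 9 − 8 = 1, and the invariant factors of ∂_1 are all 1, so H_0 ≅ Z.
  H_1: rank ker ∂_1 − rank ∂_2 = (21 − 8) − 13 = 0, and the invariant factors of ∂_2 are all 1, so H_1 ≅ 0.
  H_2: rank ker ∂_2 − rank ∂_3 = (17 − 13) − 4 = 0, and the invariant factors of ∂_3 are all 1, so H_2 ≅ 0.
  H_3: rank ker ∂_3 − rank ∂_4 = (5 − 4) − 0 = 1, and there is no ∂_4, so H_3 ≅ Z.

As a check, the Euler characteristic is 9 − 21 + 17 − 5 = 0, which agrees with 1 − 0 + 0 − 1 = 0.

H_0 = Z,  H_1 = 0,  H_2 = 0,  H_3 = Z.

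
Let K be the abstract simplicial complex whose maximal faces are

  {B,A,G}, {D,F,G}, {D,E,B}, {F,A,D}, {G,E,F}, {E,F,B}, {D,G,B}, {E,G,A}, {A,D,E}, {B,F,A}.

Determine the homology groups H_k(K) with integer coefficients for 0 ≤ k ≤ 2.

H_0 = Z,  H_1 = Z_2,  H_2 = 0.

K has 6 vertices, 15 edges, 10 triangles.
rank ∂_0 = 0, rank ∂_1 = 5 ⇒ b_0 = 6 − 0 − 5 = 1; all invariant factors of ∂_1 are 1 so no torsion. So H_0 = Z.
rank ∂_1 = 5, rank ∂_2 = 10 ⇒ b_1 = 15 − 5 − 10 = 0; ∂_2 has invariant factor(s) [2] giving torsion. So H_1 = Z_2.
rank ∂_2 = 10, rank ∂_3 = 0 ⇒ b_2 = 10 − 10 − 0 = 0. So H_2 = 0.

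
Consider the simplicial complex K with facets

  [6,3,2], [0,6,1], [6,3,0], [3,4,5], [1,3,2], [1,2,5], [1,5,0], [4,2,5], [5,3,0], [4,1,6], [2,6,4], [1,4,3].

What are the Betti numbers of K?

b_0 = 1, b_1 = 0, b_2 = 0.

Order the vertices as 0 < 1 < 2 < 3 < 4 < 5 < 6. Listing each simplex with vertices in this order, K has dimension 2 with simplices:

  0-simplices (7): [0], [1], [2], [3], [4], [5], [6]
  1-simplices (18): [0,1], [0,3], [0,5], [0,6], [1,2], [1,3], [1,4], [1,5], [1,6], [2,3], [2,4], [2,5], [2,6], [3,4], [3,5], [3,6], [4,5], [4,6]
  2-simplices (12): [0,1,5], [0,1,6], [0,3,5], [0,3,6], [1,2,3], [1,2,5], [1,3,4], [1,4,6], [2,3,6], [2,4,5], [2,4,6], [3,4,5]

giving chain groups C_0 ≅ Z^7, C_1 ≅ Z^18, C_2 ≅ Z^12.

∂_1: C_1 → C_0 is given by ∂[p,q] = [q] − [p].
As a 7×18 matrix over Z this has rank 6, with invariant factors (1,1,1,1,1,1).

The boundary map ∂_2: C_2 → C_1 maps a triangle to the signed sum of its edges. For instance
  ∂[2,3,6] = [3,6] − [2,6] + [2,3],
  ∂[3,4,5] = [4,5] − [3,5] + [3,4].
The 18×12 boundary matrix has rank 12 and Smith normal form diag(1,1,1,1,1,1,1,1,1,1,1,2).

From H_k ≅ ker(∂_k) / im(∂_{k+1}) we obtain:

  H_0: rank C_0 − rank ∂_1 = 7 − 6 = 1, and the invariant factors of ∂_1 are all 1, so H_0 ≅ Z.
  H_1: rank ker ∂_1 − rank ∂_2 = (18 − 6) − 12 = 0, and ∂_2 has invariant factor 2 > 1, so H_1 ≅ Z/2.
  H_2: rank ker ∂_2 − rank ∂_3 = (12 − 12) − 0 = 0, and there is no ∂_3, so H_2 ≅ 0.

Hence the Betti numbers are b_0 = 1, b_1 = 0, b_2 = 0.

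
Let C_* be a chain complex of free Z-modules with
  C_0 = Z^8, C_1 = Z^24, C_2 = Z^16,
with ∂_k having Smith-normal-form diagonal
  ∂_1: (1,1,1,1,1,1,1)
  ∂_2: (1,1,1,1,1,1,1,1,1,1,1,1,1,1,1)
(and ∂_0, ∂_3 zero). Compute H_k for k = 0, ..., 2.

H_0: b_0 = 8 − 0 − 7 = 1; torsion from ∂_1 factors > 1: none. So H_0 ≅ Z.
H_1: b_1 = 24 − 7 − 15 = 2; torsion from ∂_2 factors > 1: none. So H_1 ≅ Z^2.
H_2: b_2 = 16 − 15 − 0 = 1; torsion from ∂_3 factors > 1: none. So H_2 ≅ Z.

H_0 ≅ Z,  H_1 ≅ Z^2,  H_2 ≅ Z.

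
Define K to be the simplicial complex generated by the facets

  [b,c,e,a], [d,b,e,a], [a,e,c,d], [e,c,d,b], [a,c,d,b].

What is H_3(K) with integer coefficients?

We work with the vertex ordering a < b < c < d < e. The simplices of K, each written with vertices in increasing order, are:

  0-simplices (5): a, b, c, d, e
  1-simplices (10): ab, ac, ad, ae, bc, bd, be, cd, ce, de
  2-simplices (10): abc, abd, abe, acd, ace, ade, bcd, bce, bde, cde
  3-simplices (5): abcd, abce, abde, acde, bcde

Hence C_0 ≅ Z^5, C_1 ≅ Z^10, C_2 ≅ Z^10, C_3 ≅ Z^5.

Boundary ∂_1: C_1 → C_0 sends each edge [p,q] (with p < q) to q − p.
The 5×10 boundary matrix has rank 4 and Smith normal form diag(1,1,1,1).

The boundary map ∂_2: C_2 → C_1 acts by ∂[p,q,r] = [q,r] − [p,r] + [p,q]. For instance
  ∂abd = bd − ad + ab,
  ∂abc = bc − ac + ab.
As a 10×10 matrix over Z this has rank 6, with invariant factors (1,1,1,1,1,1).

Boundary ∂_3: C_3 → C_2 sends each 3-simplex σ to the alternating sum Σ_i (−1)^i (σ with its i-th vertex removed). For instance
  ∂acde = cde − ade + ace − acd,
  ∂bcde = cde − bde + bce − bcd.
The resulting 10×5 matrix has rank 4, and its Smith normal form has invariant factors (1,1,1,1).

Computing H_k = (kernel of ∂_k) / (image of ∂_{k+1}):

  H_3: rank ker ∂_3 − rank ∂_4 = (5 − 4) − 0 = 1, and there is no ∂_4, so H_3 ≅ Z.

H_3 ≅ Z.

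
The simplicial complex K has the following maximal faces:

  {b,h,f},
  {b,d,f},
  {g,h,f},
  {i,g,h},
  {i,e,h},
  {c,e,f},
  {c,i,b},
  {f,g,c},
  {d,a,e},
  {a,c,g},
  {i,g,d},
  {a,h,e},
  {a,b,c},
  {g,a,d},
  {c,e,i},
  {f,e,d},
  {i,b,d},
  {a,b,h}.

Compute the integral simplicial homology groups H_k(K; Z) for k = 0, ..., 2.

H_0 ≅ Z,  H_1 ≅ Z^2,  H_2 ≅ Z.

We work with the vertex ordering a < b < c < d < e < f < g < h < i. The simplices of K, each written with vertices in increasing order, are:

  0-simplices (9): a, b, c, d, e, f, g, h, i
  1-simplices (27): ab, ac, ad, ae, ag, ah, bc, bd, bf, bh, bi, ce, cf, cg, ci, de, df, dg, di, ef, eh, ei, fg, fh, gh, gi, hi
  2-simplices (18): abc, abh, acg, ade, adg, aeh, bci, bdf, bdi, bfh, cef, cei, cfg, def, dgi, ehi, fgh, ghi

giving chain groups C_0 ≅ Z^9, C_1 ≅ Z^27, C_2 ≅ Z^18.

The boundary map ∂_1: C_1 → C_0 is given by ∂[p,q] = [q] − [p]. For instance
  ∂di = i − d.
This gives a 9×27 integer matrix of rank 8; reducing to Smith normal form yields diagonal entries (1,1,1,1,1,1,1,1).

∂_2: C_2 → C_1 maps a triangle to the signed sum of its edges. For instance
  ∂ehi = hi − ei + eh,
  ∂dgi = gi − di + dg.
The resulting 27×18 matrix has rank 17, and its Smith normal form has invariant factors (1,1,1,1,1,1,1,1,1,1,1,1,1,1,1,1,1).

Computing H_k = (kernel of ∂_k) / (image of ∂_{k+1}):

  H_0: rank C_0 − rank ∂_1 = 9 − 8 = 1, and the invariant factors of ∂_1 are all 1, so H_0 ≅ Z.
  H_1: rank ker ∂_1 − rank ∂_2 = (27 − 8) − 17 = 2, and the invariant factors of ∂_2 are all 1, so H_1 ≅ Z^2.
  H_2: rank ker ∂_2 − rank ∂_3 = (18 − 17) − 0 = 1, and there is no ∂_3, so H_2 ≅ Z.

(K is a triangulation of the torus T^2.)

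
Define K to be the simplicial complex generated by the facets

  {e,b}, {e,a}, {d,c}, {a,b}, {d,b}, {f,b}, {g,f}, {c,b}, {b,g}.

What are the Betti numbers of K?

We work with the vertex ordering a < b < c < d < e < f < g. The simplices of K, each written with vertices in increasing order, are:

  0-simplices (7): a, b, c, d, e, f, g
  1-simplices (9): ab, ae, bc, bd, be, bf, bg, cd, fg

so the chain groups are C_0 ≅ Z^7, C_1 ≅ Z^9.

Boundary ∂_1: C_1 → C_0 is given by ∂[p,q] = [q] − [p].
The 7×9 boundary matrix has rank 6 and Smith normal form diag(1,1,1,1,1,1).

Now H_k = ker ∂_k / im ∂_{k+1}, so:

  H_0: rank C_0 − rank ∂_1 = 7 − 6 = 1, and the invariant factors of ∂_1 are all 1, so H_0 ≅ Z.
  H_1: rank ker ∂_1 − rank ∂_2 = (9 − 6) − 0 = 3, and there is no ∂_2, so H_1 ≅ Z^3.

Hence the Betti numbers are b_0 = 1, b_1 = 3.

b_0 = 1, b_1 = 3.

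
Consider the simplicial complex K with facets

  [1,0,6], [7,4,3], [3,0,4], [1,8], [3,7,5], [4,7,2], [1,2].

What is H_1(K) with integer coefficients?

H_1 ≅ Z.

Take the total order 0 < 1 < 2 < 3 < 4 < 5 < 6 < 7 < 8 on the vertex set. Then K (dimension 2) consists of the simplices:

  0-simplices (9): [0], [1], [2], [3], [4], [5], [6], [7], [8]
  1-simplices (14): [0,1], [0,3], [0,4], [0,6], [1,2], [1,6], [1,8], [2,4], [2,7], [3,4], [3,5], [3,7], [4,7], [5,7]
  2-simplices (5): [0,1,6], [0,3,4], [2,4,7], [3,4,7], [3,5,7]

Hence C_0 ≅ Z^9, C_1 ≅ Z^14, C_2 ≅ Z^5.

∂_1: C_1 → C_0 sends each edge [p,q] (with p < q) to q − p. For instance
  ∂[4,7] = [7] − [4].
This gives a 9×14 integer matrix of rank 8; reducing to Smith normal form yields diagonal entries (1,1,1,1,1,1,1,1).

Boundary ∂_2: C_2 → C_1 sends each 2-simplex [p,q,r] to [q,r] − [p,r] + [p,q]. For instance
  ∂[0,3,4] = [3,4] − [0,4] + [0,3],
  ∂[3,4,7] = [4,7] − [3,7] + [3,4].
The 14×5 boundary matrix has rank 5 and Smith normal form diag(1,1,1,1,1).

Now H_k = ker ∂_k / im ∂_{k+1}, so:

  H_1: rank ker ∂_1 − rank ∂_2 = (14 − 8) − 5 = 1, and the invariant factors of ∂_2 are all 1, so H_1 = Z.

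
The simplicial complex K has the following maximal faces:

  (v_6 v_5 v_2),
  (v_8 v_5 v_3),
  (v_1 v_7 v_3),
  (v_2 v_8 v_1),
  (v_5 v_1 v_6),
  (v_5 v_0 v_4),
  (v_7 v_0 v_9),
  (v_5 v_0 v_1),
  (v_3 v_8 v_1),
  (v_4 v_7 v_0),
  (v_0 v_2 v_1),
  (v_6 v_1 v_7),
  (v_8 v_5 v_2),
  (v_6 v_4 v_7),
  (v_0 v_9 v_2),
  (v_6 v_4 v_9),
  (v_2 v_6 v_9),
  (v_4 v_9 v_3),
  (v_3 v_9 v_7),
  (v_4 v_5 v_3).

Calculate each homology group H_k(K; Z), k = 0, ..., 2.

H_0 = Z,  H_1 = Z ⊕ Z/2,  H_2 = 0.

Fix the vertex order v_0 < v_1 < v_2 < v_3 < v_4 < v_5 < v_6 < v_7 < v_8 < v_9 and write every simplex with vertices in increasing order. Then dim K = 2 and the simplices of K are:

  0-simplices (10): [v_0], [v_1], [v_2], [v_3], [v_4], [v_5], [v_6], [v_7], [v_8], [v_9]
  1-simplices (30): (30 of them)
  2-simplices (20): (20 of them)

giving chain groups C_0 ≅ Z^10, C_1 ≅ Z^30, C_2 ≅ Z^20.

Boundary ∂_1: C_1 → C_0 sends each edge [p,q] (with p < q) to q − p. For instance
  ∂[v_7,v_9] = [v_9] − [v_7].
As a 10×30 matrix over Z this has rank 9, with invariant factors (1,1,1,1,1,1,1,1,1).

Boundary ∂_2: C_2 → C_1 sends each 2-simplex [p,q,r] to [q,r] − [p,r] + [p,q]. For instance
  ∂[v_0,v_2,v_9] = [v_2,v_9] − [v_0,v_9] + [v_0,v_2],
  ∂[v_2,v_5,v_6] = [v_5,v_6] − [v_2,v_6] + [v_2,v_5].
This gives a 30×20 integer matrix of rank 20; reducing to Smith normal form yields diagonal entries (1,1,1,1,1,1,1,1,1,1,1,1,1,1,1,1,1,1,1,2).

Computing H_k = (kernel of ∂_k) / (image of ∂_{k+1}):

  H_0: rank C_0 − rank ∂_1 = 10 − 9 = 1, and the invariant factors of ∂_1 are all 1, so H_0 = Z.
  H_1: rank ker ∂_1 − rank ∂_2 = (30 − 9) − 20 = 1, and ∂_2 has invariant factor 2 > 1, so H_1 = Z ⊕ Z/2.
  H_2: rank ker ∂_2 − rank ∂_3 = (20 − 20) − 0 = 0, and there is no ∂_3, so H_2 = 0.

As a check, the Euler characteristic is 10 − 30 + 20 = 0, which agrees with 1 − 1 + 0 = 0.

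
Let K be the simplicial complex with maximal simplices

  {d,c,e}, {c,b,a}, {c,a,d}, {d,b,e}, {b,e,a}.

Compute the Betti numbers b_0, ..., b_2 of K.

b_0 = 1, b_1 = 1, b_2 = 0.

Order the vertices as a < b < c < d < e. Listing each simplex with vertices in this order, K has dimension 2 with simplices:

  0-simplices (5): a, b, c, d, e
  1-simplices (10): ab, ac, ad, ae, bc, bd, be, cd, ce, de
  2-simplices (5): abc, abe, acd, bde, cde

Hence C_0 ≅ Z^5, C_1 ≅ Z^10, C_2 ≅ Z^5.

∂_1: C_1 → C_0 maps an edge to its endpoints' difference, ∂[p,q] = q − p.
The resulting 5×10 matrix has rank 4, and its Smith normal form has invariant factors (1,1,1,1).

∂_2: C_2 → C_1 acts by ∂[p,q,r] = [q,r] − [p,r] + [p,q]. For instance
  ∂bde = de − be + bd,
  ∂cde = de − ce + cd.
As a 10×5 matrix over Z this has rank 5, with invariant factors (1,1,1,1,1).

From H_k ≅ ker(∂_k) / im(∂_{k+1}) we obtain:

  H_0: rank C_0 − rank ∂_1 = 5 − 4 = 1, and the invariant factors of ∂_1 are all 1, so H_0 ≅ Z.
  H_1: rank ker ∂_1 − rank ∂_2 = (10 − 4) − 5 = 1, and the invariant factors of ∂_2 are all 1, so H_1 ≅ Z.
  H_2: rank ker ∂_2 − rank ∂_3 = (5 − 5) − 0 = 0, and there is no ∂_3, so H_2 ≅ 0.

As a check, the Euler characteristic is 5 − 10 + 5 = 0, which agrees with 1 − 1 + 0 = 0.

Hence the Betti numbers are b_0 = 1, b_1 = 1, b_2 = 0.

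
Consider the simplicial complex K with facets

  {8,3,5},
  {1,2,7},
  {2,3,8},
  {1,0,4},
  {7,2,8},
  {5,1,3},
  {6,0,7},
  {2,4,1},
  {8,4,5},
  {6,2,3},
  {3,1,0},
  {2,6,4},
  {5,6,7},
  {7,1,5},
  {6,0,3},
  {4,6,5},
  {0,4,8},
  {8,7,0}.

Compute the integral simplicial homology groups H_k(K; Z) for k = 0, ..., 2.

H_0 ≅ Z,  H_1 ≅ Z^2,  H_2 ≅ Z.

We work with the vertex ordering 0 < 1 < 2 < 3 < 4 < 5 < 6 < 7 < 8. The simplices of K, each written with vertices in increasing order, are:

  0-simplices (9): [0], [1], [2], [3], [4], [5], [6], [7], [8]
  1-simplices (27): (27 of them)
  2-simplices (18): [0,1,3], [0,1,4], [0,3,6], [0,4,8], [0,6,7], [0,7,8], [1,2,4], [1,2,7], [1,3,5], [1,5,7], [2,3,6], [2,3,8], [2,4,6], [2,7,8], [3,5,8], [4,5,6], [4,5,8], [5,6,7]

so the chain groups are C_0 ≅ Z^9, C_1 ≅ Z^27, C_2 ≅ Z^18.

∂_1: C_1 → C_0 is given by ∂[p,q] = [q] − [p]. For instance
  ∂[5,6] = [6] − [5].
As a 9×27 matrix over Z this has rank 8, with invariant factors (1,1,1,1,1,1,1,1).

Boundary ∂_2: C_2 → C_1 acts by ∂[p,q,r] = [q,r] − [p,r] + [p,q]. For instance
  ∂[2,3,8] = [3,8] − [2,8] + [2,3],
  ∂[0,3,6] = [3,6] − [0,6] + [0,3].
The resulting 27×18 matrix has rank 17, and its Smith normal form has invariant factors (1,1,1,1,1,1,1,1,1,1,1,1,1,1,1,1,1).

From H_k ≅ ker(∂_k) / im(∂_{k+1}) we obtain:

  H_0: rank C_0 − rank ∂_1 = 9 − 8 = 1, and the invariant factors of ∂_1 are all 1, so H_0 ≅ Z.
  H_1: rank ker ∂_1 − rank ∂_2 = (27 − 8) − 17 = 2, and the invariant factors of ∂_2 are all 1, so H_1 ≅ Z^2.
  H_2: rank ker ∂_2 − rank ∂_3 = (18 − 17) − 0 = 1, and there is no ∂_3, so H_2 ≅ Z.

As a check, the Euler characteristic is 9 − 27 + 18 = 0, which agrees with 1 − 2 + 1 = 0.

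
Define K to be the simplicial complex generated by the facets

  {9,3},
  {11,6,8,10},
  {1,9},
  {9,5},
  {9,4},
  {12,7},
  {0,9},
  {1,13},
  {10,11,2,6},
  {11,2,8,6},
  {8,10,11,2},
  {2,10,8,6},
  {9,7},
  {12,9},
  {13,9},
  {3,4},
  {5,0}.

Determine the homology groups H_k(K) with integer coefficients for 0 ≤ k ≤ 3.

Order the vertices as 0 < 1 < 2 < 3 < 4 < 5 < 6 < 7 < 8 < 9 < 10 < 11 < 12 < 13. Listing each simplex with vertices in this order, K has dimension 3 with simplices:

  0-simplices (14): [0], [1], [2], [3], [4], [5], [6], [7], [8], [9], [10], [11], [12], [13]
  1-simplices (22): (22 of them)
  2-simplices (10): [2,6,8], [2,6,10], [2,6,11], [2,8,10], [2,8,11], [2,10,11], [6,8,10], [6,8,11], [6,10,11], [8,10,11]
  3-simplices (5): [2,6,8,10], [2,6,8,11], [2,6,10,11], [2,8,10,11], [6,8,10,11]

so the chain groups are C_0 ≅ Z^14, C_1 ≅ Z^22, C_2 ≅ Z^10, C_3 ≅ Z^5.

The boundary map ∂_1: C_1 → C_0 sends each edge [p,q] (with p < q) to q − p.
The 14×22 boundary matrix has rank 12 and Smith normal form diag(1,1,1,1,1,1,1,1,1,1,1,1).

∂_2: C_2 → C_1 maps a triangle to the signed sum of its edges. For instance
  ∂[2,8,10] = [8,10] − [2,10] + [2,8],
  ∂[6,8,11] = [8,11] − [6,11] + [6,8].
This gives a 22×10 integer matrix of rank 6; reducing to Smith normal form yields diagonal entries (1,1,1,1,1,1).

Boundary ∂_3: C_3 → C_2 sends each 3-simplex σ to the alternating sum Σ_i (−1)^i (σ with its i-th vertex removed). For instance
  ∂[2,6,10,11] = [6,10,11] − [2,10,11] + [2,6,11] − [2,6,10],
  ∂[2,6,8,11] = [6,8,11] − [2,8,11] + [2,6,11] − [2,6,8].
As a 10×5 matrix over Z this has rank 4, with invariant factors (1,1,1,1).

Reading off H_k = ker ∂_k / im ∂_{k+1}:

  H_0: rank C_0 − rank ∂_1 = 14 − 12 = 2, and the invariant factors of ∂_1 are all 1, so H_0 = Z^2.
  H_1: rank ker ∂_1 − rank ∂_2 = (22 − 12) − 6 = 4, and the invariant factors of ∂_2 are all 1, so H_1 = Z^4.
  H_2: rank ker ∂_2 − rank ∂_3 = (10 − 6) − 4 = 0, and the invariant factors of ∂_3 are all 1, so H_2 = 0.
  H_3: rank ker ∂_3 − rank ∂_4 = (5 − 4) − 0 = 1, and there is no ∂_4, so H_3 = Z.

As a check, the Euler characteristic is 14 − 22 + 10 − 5 = -3, which agrees with 2 − 4 + 0 − 1 = -3.

H_0 ≅ Z^2,  H_1 ≅ Z^4,  H_2 = 0,  H_3 ≅ Z.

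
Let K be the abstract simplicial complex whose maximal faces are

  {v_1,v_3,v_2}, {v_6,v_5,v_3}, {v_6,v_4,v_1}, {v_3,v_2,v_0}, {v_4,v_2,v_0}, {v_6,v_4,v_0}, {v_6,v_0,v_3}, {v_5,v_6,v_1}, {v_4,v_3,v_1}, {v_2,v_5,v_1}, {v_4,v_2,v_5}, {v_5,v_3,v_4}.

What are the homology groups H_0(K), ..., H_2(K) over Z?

H_0 ≅ Z,  H_1 ≅ Z/2Z,  H_2 = 0.

We work with the vertex ordering v_0 < v_1 < v_2 < v_3 < v_4 < v_5 < v_6. The simplices of K, each written with vertices in increasing order, are:

  0-simplices (7): [v_0], [v_1], [v_2], [v_3], [v_4], [v_5], [v_6]
  1-simplices (18): (18 of them)
  2-simplices (12): (12 of them)

so the chain groups are C_0 ≅ Z^7, C_1 ≅ Z^18, C_2 ≅ Z^12.

The boundary map ∂_1: C_1 → C_0 sends each edge [p,q] (with p < q) to q − p. For instance
  ∂[v_2,v_3] = [v_3] − [v_2].
This gives a 7×18 integer matrix of rank 6; reducing to Smith normal form yields diagonal entries (1,1,1,1,1,1).

Boundary ∂_2: C_2 → C_1 maps a triangle to the signed sum of its edges. For instance
  ∂[v_2,v_4,v_5] = [v_4,v_5] − [v_2,v_5] + [v_2,v_4],
  ∂[v_0,v_3,v_6] = [v_3,v_6] − [v_0,v_6] + [v_0,v_3].
The 18×12 boundary matrix has rank 12 and Smith normal form diag(1,1,1,1,1,1,1,1,1,1,1,2).

Now H_k = ker ∂_k / im ∂_{k+1}, so:

  H_0: rank C_0 − rank ∂_1 = 7 − 6 = 1, and the invariant factors of ∂_1 are all 1, so H_0 = Z.
  H_1: rank ker ∂_1 − rank ∂_2 = (18 − 6) − 12 = 0, and ∂_2 has invariant factor 2 > 1, so H_1 = Z/2Z.
  H_2: rank ker ∂_2 − rank ∂_3 = (12 − 12) − 0 = 0, and there is no ∂_3, so H_2 = 0.

(K is a triangulation of the real projective plane RP^2.)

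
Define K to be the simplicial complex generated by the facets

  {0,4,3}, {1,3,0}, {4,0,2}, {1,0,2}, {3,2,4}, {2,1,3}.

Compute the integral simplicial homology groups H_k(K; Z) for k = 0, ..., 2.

H_0 = Z,  H_1 = 0,  H_2 = Z.

Order the vertices as 0 < 1 < 2 < 3 < 4. Listing each simplex with vertices in this order, K has dimension 2 with simplices:

  0-simplices (5): [0], [1], [2], [3], [4]
  1-simplices (9): [0,1], [0,2], [0,3], [0,4], [1,2], [1,3], [2,3], [2,4], [3,4]
  2-simplices (6): [0,1,2], [0,1,3], [0,2,4], [0,3,4], [1,2,3], [2,3,4]

Hence C_0 ≅ Z^5, C_1 ≅ Z^9, C_2 ≅ Z^6.

Boundary ∂_1: C_1 → C_0 is given by ∂[p,q] = [q] − [p].
As a 5×9 matrix over Z this has rank 4, with invariant factors (1,1,1,1).

The boundary map ∂_2: C_2 → C_1 sends each 2-simplex [p,q,r] to [q,r] − [p,r] + [p,q]. For instance
  ∂[2,3,4] = [3,4] − [2,4] + [2,3],
  ∂[0,1,2] = [1,2] − [0,2] + [0,1].
This gives a 9×6 integer matrix of rank 5; reducing to Smith normal form yields diagonal entries (1,1,1,1,1).

Now H_k = ker ∂_k / im ∂_{k+1}, so:

  H_0: rank C_0 − rank ∂_1 = 5 − 4 = 1, and the invariant factors of ∂_1 are all 1, so H_0 ≅ Z.
  H_1: rank ker ∂_1 − rank ∂_2 = (9 − 4) − 5 = 0, and the invariant factors of ∂_2 are all 1, so H_1 ≅ 0.
  H_2: rank ker ∂_2 − rank ∂_3 = (6 − 5) − 0 = 1, and there is no ∂_3, so H_2 ≅ Z.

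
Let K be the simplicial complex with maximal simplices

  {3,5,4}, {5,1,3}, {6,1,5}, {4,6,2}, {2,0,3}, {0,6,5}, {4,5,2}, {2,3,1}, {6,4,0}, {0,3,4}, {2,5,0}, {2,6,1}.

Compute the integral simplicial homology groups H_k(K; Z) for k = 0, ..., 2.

H_0 = Z,  H_1 = Z/2Z,  H_2 = 0.

We work with the vertex ordering 0 < 1 < 2 < 3 < 4 < 5 < 6. The simplices of K, each written with vertices in increasing order, are:

  0-simplices (7): [0], [1], [2], [3], [4], [5], [6]
  1-simplices (18): [0,2], [0,3], [0,4], [0,5], [0,6], [1,2], [1,3], [1,5], [1,6], [2,3], [2,4], [2,5], [2,6], [3,4], [3,5], [4,5], [4,6], [5,6]
  2-simplices (12): [0,2,3], [0,2,5], [0,3,4], [0,4,6], [0,5,6], [1,2,3], [1,2,6], [1,3,5], [1,5,6], [2,4,5], [2,4,6], [3,4,5]

Hence C_0 ≅ Z^7, C_1 ≅ Z^18, C_2 ≅ Z^12.

∂_1: C_1 → C_0 is given by ∂[p,q] = [q] − [p]. For instance
  ∂[0,6] = [6] − [0].
The 7×18 boundary matrix has rank 6 and Smith normal form diag(1,1,1,1,1,1).

∂_2: C_2 → C_1 acts by ∂[p,q,r] = [q,r] − [p,r] + [p,q]. For instance
  ∂[0,2,3] = [2,3] − [0,3] + [0,2],
  ∂[1,2,3] = [2,3] − [1,3] + [1,2].
This gives a 18×12 integer matrix of rank 12; reducing to Smith normal form yields diagonal entries (1,1,1,1,1,1,1,1,1,1,1,2).

From H_k ≅ ker(∂_k) / im(∂_{k+1}) we obtain:

  H_0: rank C_0 − rank ∂_1 = 7 − 6 = 1, and the invariant factors of ∂_1 are all 1, so H_0 = Z.
  H_1: rank ker ∂_1 − rank ∂_2 = (18 − 6) − 12 = 0, and ∂_2 has invariant factor 2 > 1, so H_1 = Z/2Z.
  H_2: rank ker ∂_2 − rank ∂_3 = (12 − 12) − 0 = 0, and there is no ∂_3, so H_2 = 0.

(K is a triangulation of the real projective plane RP^2.)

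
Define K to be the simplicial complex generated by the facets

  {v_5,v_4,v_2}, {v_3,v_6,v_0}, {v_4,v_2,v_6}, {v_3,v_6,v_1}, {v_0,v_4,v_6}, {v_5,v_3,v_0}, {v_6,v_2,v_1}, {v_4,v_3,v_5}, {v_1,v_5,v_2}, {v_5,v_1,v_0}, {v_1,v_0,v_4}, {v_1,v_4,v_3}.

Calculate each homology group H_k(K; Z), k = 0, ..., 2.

H_0 ≅ Z,  H_1 ≅ Z/2,  H_2 = 0.

K has 7 vertices, 18 edges, 12 triangles.
rank ∂_0 = 0, rank ∂_1 = 6 ⇒ b_0 = 7 − 0 − 6 = 1; all invariant factors of ∂_1 are 1 so no torsion. So H_0 = Z.
rank ∂_1 = 6, rank ∂_2 = 12 ⇒ b_1 = 18 − 6 − 12 = 0; ∂_2 has invariant factor(s) [2] giving torsion. So H_1 = Z/2.
rank ∂_2 = 12, rank ∂_3 = 0 ⇒ b_2 = 12 − 12 − 0 = 0. So H_2 = 0.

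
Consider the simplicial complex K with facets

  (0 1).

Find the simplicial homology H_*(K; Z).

We work with the vertex ordering 0 < 1. The simplices of K, each written with vertices in increasing order, are:

  0-simplices (2): [0], [1]
  1-simplices (1): [0,1]

so the chain groups are C_0 ≅ Z^2, C_1 ≅ Z^1.

The boundary map ∂_1: C_1 → C_0 sends each edge [p,q] (with p < q) to q − p. For instance
  ∂[0,1] = [1] − [0].
This gives a 2×1 integer matrix of rank 1; reducing to Smith normal form yields diagonal entries (1).

Computing H_k = (kernel of ∂_k) / (image of ∂_{k+1}):

  H_0: rank C_0 − rank ∂_1 = 2 − 1 = 1, and the invariant factors of ∂_1 are all 1, so H_0 ≅ Z.
  H_1: rank ker ∂_1 − rank ∂_2 = (1 − 1) − 0 = 0, and there is no ∂_2, so H_1 ≅ 0.

(K is a triangulation of the 1-simplex.)

H_0 ≅ Z,  H_1 = 0.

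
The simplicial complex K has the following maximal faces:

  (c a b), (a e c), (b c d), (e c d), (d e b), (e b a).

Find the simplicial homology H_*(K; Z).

Order the vertices as a < b < c < d < e. Listing each simplex with vertices in this order, K has dimension 2 with simplices:

  0-simplices (5): a, b, c, d, e
  1-simplices (9): ab, ac, ae, bc, bd, be, cd, ce, de
  2-simplices (6): abc, abe, ace, bcd, bde, cde

so the chain groups are C_0 ≅ Z^5, C_1 ≅ Z^9, C_2 ≅ Z^6.

Boundary ∂_1: C_1 → C_0 sends each edge [p,q] (with p < q) to q − p. For instance
  ∂be = e − b.
As a 5×9 matrix over Z this has rank 4, with invariant factors (1,1,1,1).

∂_2: C_2 → C_1 sends each 2-simplex [p,q,r] to [q,r] − [p,r] + [p,q]. For instance
  ∂abc = bc − ac + ab,
  ∂ace = ce − ae + ac.
This gives a 9×6 integer matrix of rank 5; reducing to Smith normal form yields diagonal entries (1,1,1,1,1).

Now H_k = ker ∂_k / im ∂_{k+1}, so:

  H_0: rank C_0 − rank ∂_1 = 5 − 4 = 1, and the invariant factors of ∂_1 are all 1, so H_0 = Z.
  H_1: rank ker ∂_1 − rank ∂_2 = (9 − 4) − 5 = 0, and the invariant factors of ∂_2 are all 1, so H_1 = 0.
  H_2: rank ker ∂_2 − rank ∂_3 = (6 − 5) − 0 = 1, and there is no ∂_3, so H_2 = Z.

(K is a triangulation of the 2-sphere S^2.)

H_0 = Z,  H_1 = 0,  H_2 = Z.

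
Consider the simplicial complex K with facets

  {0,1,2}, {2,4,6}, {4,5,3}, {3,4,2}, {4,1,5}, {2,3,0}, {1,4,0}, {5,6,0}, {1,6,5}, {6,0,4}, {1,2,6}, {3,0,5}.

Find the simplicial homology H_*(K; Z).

K has 7 vertices, 18 edges, 12 triangles.
rank ∂_0 = 0, rank ∂_1 = 6 ⇒ b_0 = 7 − 0 − 6 = 1; all invariant factors of ∂_1 are 1 so no torsion. So H_0 = Z.
rank ∂_1 = 6, rank ∂_2 = 12 ⇒ b_1 = 18 − 6 − 12 = 0; ∂_2 has invariant factor(s) [2] giving torsion. So H_1 = Z/2.
rank ∂_2 = 12, rank ∂_3 = 0 ⇒ b_2 = 12 − 12 − 0 = 0. So H_2 = 0.

H_0 ≅ Z,  H_1 ≅ Z/2,  H_2 = 0.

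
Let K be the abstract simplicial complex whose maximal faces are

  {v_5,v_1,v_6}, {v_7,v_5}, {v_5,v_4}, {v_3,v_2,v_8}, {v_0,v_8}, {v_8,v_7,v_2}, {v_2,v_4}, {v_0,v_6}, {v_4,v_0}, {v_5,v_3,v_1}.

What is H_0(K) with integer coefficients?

H_0 = Z.

K has 9 vertices, 16 edges, 4 triangles.
rank ∂_0 = 0, rank ∂_1 = 8 ⇒ b_0 = 9 − 0 − 8 = 1; all invariant factors of ∂_1 are 1 so no torsion. So H_0 ≅ Z.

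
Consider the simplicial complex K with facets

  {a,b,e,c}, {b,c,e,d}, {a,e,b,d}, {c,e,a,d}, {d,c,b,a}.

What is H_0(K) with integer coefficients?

H_0 = Z.

We work with the vertex ordering a < b < c < d < e. The simplices of K, each written with vertices in increasing order, are:

  0-simplices (5): a, b, c, d, e
  1-simplices (10): ab, ac, ad, ae, bc, bd, be, cd, ce, de
  2-simplices (10): abc, abd, abe, acd, ace, ade, bcd, bce, bde, cde
  3-simplices (5): abcd, abce, abde, acde, bcde

Hence C_0 ≅ Z^5, C_1 ≅ Z^10, C_2 ≅ Z^10, C_3 ≅ Z^5.

Boundary ∂_1: C_1 → C_0 is given by ∂[p,q] = [q] − [p]. For instance
  ∂ae = e − a.
This gives a 5×10 integer matrix of rank 4; reducing to Smith normal form yields diagonal entries (1,1,1,1).

The boundary map ∂_2: C_2 → C_1 maps a triangle to the signed sum of its edges. For instance
  ∂bde = de − be + bd,
  ∂ace = ce − ae + ac.
The resulting 10×10 matrix has rank 6, and its Smith normal form has invariant factors (1,1,1,1,1,1).

Boundary ∂_3: C_3 → C_2 sends each 3-simplex σ to the alternating sum Σ_i (−1)^i (σ with its i-th vertex removed). For instance
  ∂abde = bde − ade + abe − abd,
  ∂abce = bce − ace + abe − abc.
This gives a 10×5 integer matrix of rank 4; reducing to Smith normal form yields diagonal entries (1,1,1,1).

Now H_k = ker ∂_k / im ∂_{k+1}, so:

  H_0: rank C_0 − rank ∂_1 = 5 − 4 = 1, and the invariant factors of ∂_1 are all 1, so H_0 ≅ Z.

(K is a triangulation of the 3-sphere S^3.)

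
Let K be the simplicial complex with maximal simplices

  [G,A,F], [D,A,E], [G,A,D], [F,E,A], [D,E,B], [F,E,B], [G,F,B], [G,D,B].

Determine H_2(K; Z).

Take the total order A < B < D < E < F < G on the vertex set. Then K (dimension 2) consists of the simplices:

  0-simplices (6): A, B, D, E, F, G
  1-simplices (12): AD, AE, AF, AG, BD, BE, BF, BG, DE, DG, EF, FG
  2-simplices (8): ADE, ADG, AEF, AFG, BDE, BDG, BEF, BFG

giving chain groups C_0 ≅ Z^6, C_1 ≅ Z^12, C_2 ≅ Z^8.

∂_1: C_1 → C_0 maps an edge to its endpoints' difference, ∂[p,q] = q − p. For instance
  ∂AE = E − A.
As a 6×12 matrix over Z this has rank 5, with invariant factors (1,1,1,1,1).

Boundary ∂_2: C_2 → C_1 acts by ∂[p,q,r] = [q,r] − [p,r] + [p,q]. For instance
  ∂AEF = EF − AF + AE,
  ∂ADE = DE − AE + AD.
This gives a 12×8 integer matrix of rank 7; reducing to Smith normal form yields diagonal entries (1,1,1,1,1,1,1).

From H_k ≅ ker(∂_k) / im(∂_{k+1}) we obtain:

  H_2: rank ker ∂_2 − rank ∂_3 = (8 − 7) − 0 = 1, and there is no ∂_3, so H_2 ≅ Z.

H_2 = Z.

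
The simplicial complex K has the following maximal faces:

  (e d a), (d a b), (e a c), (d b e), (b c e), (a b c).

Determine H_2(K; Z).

H_2 ≅ Z.

Fix the vertex order a < b < c < d < e and write every simplex with vertices in increasing order. Then dim K = 2 and the simplices of K are:

  0-simplices (5): a, b, c, d, e
  1-simplices (9): ab, ac, ad, ae, bc, bd, be, ce, de
  2-simplices (6): abc, abd, ace, ade, bce, bde

giving chain groups C_0 ≅ Z^5, C_1 ≅ Z^9, C_2 ≅ Z^6.

∂_1: C_1 → C_0 is given by ∂[p,q] = [q] − [p]. For instance
  ∂ad = d − a.
The resulting 5×9 matrix has rank 4, and its Smith normal form has invariant factors (1,1,1,1).

The boundary map ∂_2: C_2 → C_1 maps a triangle to the signed sum of its edges. For instance
  ∂bde = de − be + bd,
  ∂ace = ce − ae + ac.
The 9×6 boundary matrix has rank 5 and Smith normal form diag(1,1,1,1,1).

Computing H_k = (kernel of ∂_k) / (image of ∂_{k+1}):

  H_2: rank ker ∂_2 − rank ∂_3 = (6 − 5) − 0 = 1, and there is no ∂_3, so H_2 ≅ Z.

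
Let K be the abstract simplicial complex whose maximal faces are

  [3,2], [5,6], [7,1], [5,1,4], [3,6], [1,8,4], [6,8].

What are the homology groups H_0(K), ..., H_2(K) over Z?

Take the total order 1 < 2 < 3 < 4 < 5 < 6 < 7 < 8 on the vertex set. Then K (dimension 2) consists of the simplices:

  0-simplices (8): [1], [2], [3], [4], [5], [6], [7], [8]
  1-simplices (10): [1,4], [1,5], [1,7], [1,8], [2,3], [3,6], [4,5], [4,8], [5,6], [6,8]
  2-simplices (2): [1,4,5], [1,4,8]

so the chain groups are C_0 ≅ Z^8, C_1 ≅ Z^10, C_2 ≅ Z^2.

The boundary map ∂_1: C_1 → C_0 sends each edge [p,q] (with p < q) to q − p.
The resulting 8×10 matrix has rank 7, and its Smith normal form has invariant factors (1,1,1,1,1,1,1).

∂_2: C_2 → C_1 acts by ∂[p,q,r] = [q,r] − [p,r] + [p,q]. For instance
  ∂[1,4,5] = [4,5] − [1,5] + [1,4],
  ∂[1,4,8] = [4,8] − [1,8] + [1,4].
As a 10×2 matrix over Z this has rank 2, with invariant factors (1,1).

Now H_k = ker ∂_k / im ∂_{k+1}, so:

  H_0: rank C_0 − rank ∂_1 = 8 − 7 = 1, and the invariant factors of ∂_1 are all 1, so H_0 = Z.
  H_1: rank ker ∂_1 − rank ∂_2 = (10 − 7) − 2 = 1, and the invariant factors of ∂_2 are all 1, so H_1 = Z.
  H_2: rank ker ∂_2 − rank ∂_3 = (2 − 2) − 0 = 0, and there is no ∂_3, so H_2 = 0.

As a check, the Euler characteristic is 8 − 10 + 2 = 0, which agrees with 1 − 1 + 0 = 0.

H_0 = Z,  H_1 = Z,  H_2 = 0.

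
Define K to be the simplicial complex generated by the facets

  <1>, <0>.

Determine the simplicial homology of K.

Fix the vertex order 0 < 1 and write every simplex with vertices in increasing order. Then dim K = 0 and the simplices of K are:

  0-simplices (2): [0], [1]

so the chain groups are C_0 ≅ Z^2.

Computing H_k = (kernel of ∂_k) / (image of ∂_{k+1}):

  H_0: rank C_0 − rank ∂_1 = 2 − 0 = 2, and there is no ∂_1, so H_0 = Z^2.

(K is a triangulation of a set of 2 points.)

H_0 = Z^2.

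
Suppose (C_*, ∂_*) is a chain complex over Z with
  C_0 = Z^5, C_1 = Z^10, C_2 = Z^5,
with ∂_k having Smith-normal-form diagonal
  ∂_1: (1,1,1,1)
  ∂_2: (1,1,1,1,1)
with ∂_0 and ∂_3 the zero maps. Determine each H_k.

H_0: b_0 = 5 − 0 − 4 = 1; torsion from ∂_1 factors > 1: none. So H_0 = Z.
H_1: b_1 = 10 − 4 − 5 = 1; torsion from ∂_2 factors > 1: none. So H_1 = Z.
H_2: b_2 = 5 − 5 − 0 = 0; torsion from ∂_3 factors > 1: none. So H_2 = 0.

H_0 = Z,  H_1 = Z,  H_2 = 0.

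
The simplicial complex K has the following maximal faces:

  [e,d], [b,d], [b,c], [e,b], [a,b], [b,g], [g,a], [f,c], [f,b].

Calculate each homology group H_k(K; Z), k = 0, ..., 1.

H_0 ≅ Z,  H_1 ≅ Z^3.

Take the total order a < b < c < d < e < f < g on the vertex set. Then K (dimension 1) consists of the simplices:

  0-simplices (7): a, b, c, d, e, f, g
  1-simplices (9): ab, ag, bc, bd, be, bf, bg, cf, de

giving chain groups C_0 ≅ Z^7, C_1 ≅ Z^9.

∂_1: C_1 → C_0 maps an edge to its endpoints' difference, ∂[p,q] = q − p.
The 7×9 boundary matrix has rank 6 and Smith normal form diag(1,1,1,1,1,1).

Computing H_k = (kernel of ∂_k) / (image of ∂_{k+1}):

  H_0: rank C_0 − rank ∂_1 = 7 − 6 = 1, and the invariant factors of ∂_1 are all 1, so H_0 ≅ Z.
  H_1: rank ker ∂_1 − rank ∂_2 = (9 − 6) − 0 = 3, and there is no ∂_2, so H_1 ≅ Z^3.

(K is a triangulation of a wedge of 3 circles.)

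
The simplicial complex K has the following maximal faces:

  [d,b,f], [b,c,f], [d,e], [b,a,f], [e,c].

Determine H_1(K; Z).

H_1 = Z.

We work with the vertex ordering a < b < c < d < e < f. The simplices of K, each written with vertices in increasing order, are:

  0-simplices (6): a, b, c, d, e, f
  1-simplices (9): ab, af, bc, bd, bf, ce, cf, de, df
  2-simplices (3): abf, bcf, bdf

so the chain groups are C_0 ≅ Z^6, C_1 ≅ Z^9, C_2 ≅ Z^3.

∂_1: C_1 → C_0 is given by ∂[p,q] = [q] − [p]. For instance
  ∂ab = b − a.
As a 6×9 matrix over Z this has rank 5, with invariant factors (1,1,1,1,1).

Boundary ∂_2: C_2 → C_1 acts by ∂[p,q,r] = [q,r] − [p,r] + [p,q]. For instance
  ∂bdf = df − bf + bd,
  ∂abf = bf − af + ab.
The resulting 9×3 matrix has rank 3, and its Smith normal form has invariant factors (1,1,1).

Computing H_k = (kernel of ∂_k) / (image of ∂_{k+1}):

  H_1: rank ker ∂_1 − rank ∂_2 = (9 − 5) − 3 = 1, and the invariant factors of ∂_2 are all 1, so H_1 ≅ Z.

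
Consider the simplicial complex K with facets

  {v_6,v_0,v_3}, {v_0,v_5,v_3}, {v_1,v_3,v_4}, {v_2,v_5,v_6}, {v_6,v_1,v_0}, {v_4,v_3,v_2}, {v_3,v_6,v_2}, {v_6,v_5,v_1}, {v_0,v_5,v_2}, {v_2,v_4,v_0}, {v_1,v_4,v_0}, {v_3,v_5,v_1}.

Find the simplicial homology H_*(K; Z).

Order the vertices as v_0 < v_1 < v_2 < v_3 < v_4 < v_5 < v_6. Listing each simplex with vertices in this order, K has dimension 2 with simplices:

  0-simplices (7): [v_0], [v_1], [v_2], [v_3], [v_4], [v_5], [v_6]
  1-simplices (18): (18 of them)
  2-simplices (12): (12 of them)

giving chain groups C_0 ≅ Z^7, C_1 ≅ Z^18, C_2 ≅ Z^12.

The boundary map ∂_1: C_1 → C_0 sends each edge [p,q] (with p < q) to q − p.
As a 7×18 matrix over Z this has rank 6, with invariant factors (1,1,1,1,1,1).

∂_2: C_2 → C_1 sends each 2-simplex [p,q,r] to [q,r] − [p,r] + [p,q]. For instance
  ∂[v_0,v_1,v_6] = [v_1,v_6] − [v_0,v_6] + [v_0,v_1],
  ∂[v_0,v_3,v_6] = [v_3,v_6] − [v_0,v_6] + [v_0,v_3].
The 18×12 boundary matrix has rank 12 and Smith normal form diag(1,1,1,1,1,1,1,1,1,1,1,2).

Computing H_k = (kernel of ∂_k) / (image of ∂_{k+1}):

  H_0: rank C_0 − rank ∂_1 = 7 − 6 = 1, and the invariant factors of ∂_1 are all 1, so H_0 = Z.
  H_1: rank ker ∂_1 − rank ∂_2 = (18 − 6) − 12 = 0, and ∂_2 has invariant factor 2 > 1, so H_1 = Z/2.
  H_2: rank ker ∂_2 − rank ∂_3 = (12 − 12) − 0 = 0, and there is no ∂_3, so H_2 = 0.

As a check, the Euler characteristic is 7 − 18 + 12 = 1, which agrees with 1 − 0 + 0 = 1.
(K is a triangulation of the real projective plane RP^2.)

H_0 = Z,  H_1 = Z/2,  H_2 = 0.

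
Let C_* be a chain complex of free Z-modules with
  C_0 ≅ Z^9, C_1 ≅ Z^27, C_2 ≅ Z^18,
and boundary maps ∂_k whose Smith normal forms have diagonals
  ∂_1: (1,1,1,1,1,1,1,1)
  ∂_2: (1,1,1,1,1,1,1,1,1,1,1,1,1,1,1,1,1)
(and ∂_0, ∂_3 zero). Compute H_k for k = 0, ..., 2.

H_0 = Z,  H_1 = Z^2,  H_2 = Z.

H_0: b_0 = 9 − 0 − 8 = 1; torsion from ∂_1 factors > 1: none. So H_0 = Z.
H_1: b_1 = 27 − 8 − 17 = 2; torsion from ∂_2 factors > 1: none. So H_1 = Z^2.
H_2: b_2 = 18 − 17 − 0 = 1; torsion from ∂_3 factors > 1: none. So H_2 = Z.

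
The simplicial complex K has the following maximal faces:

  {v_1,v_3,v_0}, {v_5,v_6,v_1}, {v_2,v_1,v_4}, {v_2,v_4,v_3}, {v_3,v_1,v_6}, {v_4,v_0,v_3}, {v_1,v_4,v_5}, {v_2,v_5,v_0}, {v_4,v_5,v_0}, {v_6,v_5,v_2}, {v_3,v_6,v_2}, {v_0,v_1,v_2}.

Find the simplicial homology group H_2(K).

H_2 = 0.

K has 7 vertices, 18 edges, 12 triangles.
rank ∂_2 = 12, rank ∂_3 = 0 ⇒ b_2 = 12 − 12 − 0 = 0. So H_2 ≅ 0.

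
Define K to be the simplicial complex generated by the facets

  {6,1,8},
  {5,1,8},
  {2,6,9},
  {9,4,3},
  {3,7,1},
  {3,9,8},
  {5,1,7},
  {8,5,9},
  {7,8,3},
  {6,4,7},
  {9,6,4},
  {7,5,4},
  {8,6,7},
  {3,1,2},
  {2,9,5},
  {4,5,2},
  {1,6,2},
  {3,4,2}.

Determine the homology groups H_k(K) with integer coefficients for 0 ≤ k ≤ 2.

Fix the vertex order 1 < 2 < 3 < 4 < 5 < 6 < 7 < 8 < 9 and write every simplex with vertices in increasing order. Then dim K = 2 and the simplices of K are:

  0-simplices (9): [1], [2], [3], [4], [5], [6], [7], [8], [9]
  1-simplices (27): (27 of them)
  2-simplices (18): [1,2,3], [1,2,6], [1,3,7], [1,5,7], [1,5,8], [1,6,8], [2,3,4], [2,4,5], [2,5,9], [2,6,9], [3,4,9], [3,7,8], [3,8,9], [4,5,7], [4,6,7], [4,6,9], [5,8,9], [6,7,8]

so the chain groups are C_0 ≅ Z^9, C_1 ≅ Z^27, C_2 ≅ Z^18.

∂_1: C_1 → C_0 sends each edge [p,q] (with p < q) to q − p. For instance
  ∂[1,6] = [6] − [1].
The 9×27 boundary matrix has rank 8 and Smith normal form diag(1,1,1,1,1,1,1,1).

Boundary ∂_2: C_2 → C_1 maps a triangle to the signed sum of its edges. For instance
  ∂[4,5,7] = [5,7] − [4,7] + [4,5],
  ∂[3,8,9] = [8,9] − [3,9] + [3,8].
This gives a 27×18 integer matrix of rank 18; reducing to Smith normal form yields diagonal entries (1,1,1,1,1,1,1,1,1,1,1,1,1,1,1,1,1,2).

Now H_k = ker ∂_k / im ∂_{k+1}, so:

  H_0: rank C_0 − rank ∂_1 = 9 − 8 = 1, and the invariant factors of ∂_1 are all 1, so H_0 ≅ Z.
  H_1: rank ker ∂_1 − rank ∂_2 = (27 − 8) − 18 = 1, and ∂_2 has invariant factor 2 > 1, so H_1 ≅ Z ⊕ Z/2.
  H_2: rank ker ∂_2 − rank ∂_3 = (18 − 18) − 0 = 0, and there is no ∂_3, so H_2 ≅ 0.

H_0 = Z,  H_1 = Z ⊕ Z/2,  H_2 = 0.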